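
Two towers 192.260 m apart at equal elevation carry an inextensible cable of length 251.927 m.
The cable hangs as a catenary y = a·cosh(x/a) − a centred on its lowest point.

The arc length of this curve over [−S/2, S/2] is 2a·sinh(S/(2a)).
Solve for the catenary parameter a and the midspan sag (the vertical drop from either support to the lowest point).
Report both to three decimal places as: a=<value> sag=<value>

a=73.517 sag=72.331

seed: a₀ = √(S³/(24(L−S))) = √(192.260³/(24·59.667)) = 70.446705
iter 1: u=1.364578  f(a)=+5.808e+00  f'(a)=-2.031e+00  a ← 70.446705 − (+5.808e+00/-2.031e+00) = 73.306224
iter 2: u=1.311348  f(a)=+3.724e-01  f'(a)=-1.778e+00  a ← 73.306224 − (+3.724e-01/-1.778e+00) = 73.515614
iter 3: u=1.307613  f(a)=+1.762e-03  f'(a)=-1.761e+00  a ← 73.515614 − (+1.762e-03/-1.761e+00) = 73.516615
iter 4: u=1.307596  f(a)=+3.989e-08  f'(a)=-1.761e+00  a ← 73.516615 − (+3.989e-08/-1.761e+00) = 73.516615
iter 5: u=1.307596  f(a)=+0.000e+00  f'(a)=-1.761e+00  a ← 73.516615 − (+0.000e+00/-1.761e+00) = 73.516615
converged: |Δa| < 1e-12 after 5 iterations
sag = a·(cosh(S/(2a)) − 1) = 73.516615·(cosh(1.307596) − 1) = 72.330895
T_max/T_min = cosh(S/(2a)) = 1.983871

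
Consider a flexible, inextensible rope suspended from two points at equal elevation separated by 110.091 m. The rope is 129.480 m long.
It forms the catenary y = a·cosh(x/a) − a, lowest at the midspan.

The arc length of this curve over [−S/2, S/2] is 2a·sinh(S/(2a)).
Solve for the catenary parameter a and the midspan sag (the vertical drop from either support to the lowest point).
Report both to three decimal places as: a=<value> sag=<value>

a=54.909 sag=29.981

seed: a₀ = √(S³/(24(L−S))) = √(110.091³/(24·19.389)) = 53.548141
iter 1: u=1.027963  f(a)=+1.051e+00  f'(a)=-8.036e-01  a ← 53.548141 − (+1.051e+00/-8.036e-01) = 54.855420
iter 2: u=1.003465  f(a)=+3.970e-02  f'(a)=-7.439e-01  a ← 54.855420 − (+3.970e-02/-7.439e-01) = 54.908789
iter 3: u=1.002490  f(a)=+6.164e-05  f'(a)=-7.416e-01  a ← 54.908789 − (+6.164e-05/-7.416e-01) = 54.908872
iter 4: u=1.002488  f(a)=+1.491e-10  f'(a)=-7.416e-01  a ← 54.908872 − (+1.491e-10/-7.416e-01) = 54.908872
iter 5: u=1.002488  f(a)=+0.000e+00  f'(a)=-7.416e-01  a ← 54.908872 − (+0.000e+00/-7.416e-01) = 54.908872
converged: |Δa| < 1e-12 after 5 iterations
sag = a·(cosh(S/(2a)) − 1) = 54.908872·(cosh(1.002488) − 1) = 29.980773
T_max/T_min = cosh(S/(2a)) = 1.546010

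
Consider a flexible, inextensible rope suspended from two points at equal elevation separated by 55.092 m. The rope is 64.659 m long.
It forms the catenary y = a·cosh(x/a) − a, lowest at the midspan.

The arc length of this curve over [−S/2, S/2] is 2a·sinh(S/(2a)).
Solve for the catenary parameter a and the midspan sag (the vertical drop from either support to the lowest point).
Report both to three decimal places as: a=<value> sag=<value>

a=27.663 sag=14.886

seed: a₀ = √(S³/(24(L−S))) = √(55.092³/(24·9.567)) = 26.986049
iter 1: u=1.020750  f(a)=+5.110e-01  f'(a)=-7.857e-01  a ← 26.986049 − (+5.110e-01/-7.857e-01) = 27.636353
iter 2: u=0.996731  f(a)=+1.905e-02  f'(a)=-7.281e-01  a ← 27.636353 − (+1.905e-02/-7.281e-01) = 27.662521
iter 3: u=0.995788  f(a)=+2.876e-05  f'(a)=-7.259e-01  a ← 27.662521 − (+2.876e-05/-7.259e-01) = 27.662560
iter 4: u=0.995786  f(a)=+6.578e-11  f'(a)=-7.259e-01  a ← 27.662560 − (+6.578e-11/-7.259e-01) = 27.662560
iter 5: u=0.995786  f(a)=+1.421e-14  f'(a)=-7.259e-01  a ← 27.662560 − (+1.421e-14/-7.259e-01) = 27.662560
converged: |Δa| < 1e-12 after 5 iterations
sag = a·(cosh(S/(2a)) − 1) = 27.662560·(cosh(0.995786) − 1) = 14.886398
T_max/T_min = cosh(S/(2a)) = 1.538142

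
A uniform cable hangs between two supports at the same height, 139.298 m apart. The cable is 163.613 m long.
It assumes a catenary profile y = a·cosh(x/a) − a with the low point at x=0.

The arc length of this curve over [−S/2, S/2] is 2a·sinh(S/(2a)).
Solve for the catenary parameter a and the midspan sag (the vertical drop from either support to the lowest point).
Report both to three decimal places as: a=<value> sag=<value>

seed: a₀ = √(S³/(24(L−S))) = √(139.298³/(24·24.315)) = 68.057276
iter 1: u=1.023388  f(a)=+1.306e+00  f'(a)=-7.922e-01  a ← 68.057276 − (+1.306e+00/-7.922e-01) = 69.705145
iter 2: u=0.999195  f(a)=+4.892e-02  f'(a)=-7.339e-01  a ← 69.705145 − (+4.892e-02/-7.339e-01) = 69.771805
iter 3: u=0.998240  f(a)=+7.461e-05  f'(a)=-7.316e-01  a ← 69.771805 − (+7.461e-05/-7.316e-01) = 69.771907
iter 4: u=0.998238  f(a)=+1.742e-10  f'(a)=-7.316e-01  a ← 69.771907 − (+1.742e-10/-7.316e-01) = 69.771907
iter 5: u=0.998238  f(a)=+2.842e-14  f'(a)=-7.316e-01  a ← 69.771907 − (+2.842e-14/-7.316e-01) = 69.771907
converged: |Δa| < 1e-12 after 5 iterations
sag = a·(cosh(S/(2a)) − 1) = 69.771907·(cosh(0.998238) − 1) = 37.747498
T_max/T_min = cosh(S/(2a)) = 1.541013

a=69.772 sag=37.747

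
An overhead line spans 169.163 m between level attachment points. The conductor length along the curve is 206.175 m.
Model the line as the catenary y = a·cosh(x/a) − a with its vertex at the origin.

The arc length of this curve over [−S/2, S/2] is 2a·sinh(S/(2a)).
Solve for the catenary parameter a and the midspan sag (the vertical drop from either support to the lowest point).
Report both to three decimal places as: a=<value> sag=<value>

a=76.131 sag=52.021

seed: a₀ = √(S³/(24(L−S))) = √(169.163³/(24·37.012)) = 73.821212
iter 1: u=1.145761  f(a)=+2.507e+00  f'(a)=-1.141e+00  a ← 73.821212 − (+2.507e+00/-1.141e+00) = 76.018746
iter 2: u=1.112640  f(a)=+1.163e-01  f'(a)=-1.037e+00  a ← 76.018746 − (+1.163e-01/-1.037e+00) = 76.130876
iter 3: u=1.111001  f(a)=+2.772e-04  f'(a)=-1.032e+00  a ← 76.130876 − (+2.772e-04/-1.032e+00) = 76.131144
iter 4: u=1.110997  f(a)=+1.584e-09  f'(a)=-1.032e+00  a ← 76.131144 − (+1.584e-09/-1.032e+00) = 76.131144
iter 5: u=1.110997  f(a)=-2.842e-14  f'(a)=-1.032e+00  a ← 76.131144 − (-2.842e-14/-1.032e+00) = 76.131144
converged: |Δa| < 1e-12 after 5 iterations
sag = a·(cosh(S/(2a)) − 1) = 76.131144·(cosh(1.110997) − 1) = 52.021046
T_max/T_min = cosh(S/(2a)) = 1.683308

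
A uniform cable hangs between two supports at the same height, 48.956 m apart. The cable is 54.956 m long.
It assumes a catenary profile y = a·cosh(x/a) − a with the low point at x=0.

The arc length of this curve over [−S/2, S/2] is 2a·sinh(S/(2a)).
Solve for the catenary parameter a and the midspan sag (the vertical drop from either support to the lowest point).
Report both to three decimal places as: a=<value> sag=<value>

a=29.055 sag=10.935

seed: a₀ = √(S³/(24(L−S))) = √(48.956³/(24·6.000)) = 28.544842
iter 1: u=0.857528  f(a)=+2.245e-01  f'(a)=-4.521e-01  a ← 28.544842 − (+2.245e-01/-4.521e-01) = 29.041402
iter 2: u=0.842866  f(a)=+5.992e-03  f'(a)=-4.283e-01  a ← 29.041402 − (+5.992e-03/-4.283e-01) = 29.055393
iter 3: u=0.842460  f(a)=+4.528e-06  f'(a)=-4.276e-01  a ← 29.055393 − (+4.528e-06/-4.276e-01) = 29.055404
iter 4: u=0.842459  f(a)=+2.601e-12  f'(a)=-4.276e-01  a ← 29.055404 − (+2.601e-12/-4.276e-01) = 29.055404
converged: |Δa| < 1e-12 after 4 iterations
sag = a·(cosh(S/(2a)) − 1) = 29.055404·(cosh(0.842459) − 1) = 10.935307
T_max/T_min = cosh(S/(2a)) = 1.376361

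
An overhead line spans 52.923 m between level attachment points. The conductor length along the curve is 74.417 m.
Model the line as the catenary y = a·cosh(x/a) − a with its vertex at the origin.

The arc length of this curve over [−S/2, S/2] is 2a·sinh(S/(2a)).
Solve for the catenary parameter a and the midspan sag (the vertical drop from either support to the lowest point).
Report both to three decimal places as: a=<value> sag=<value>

a=17.900 sag=23.390

seed: a₀ = √(S³/(24(L−S))) = √(52.923³/(24·21.494)) = 16.951278
iter 1: u=1.561033  f(a)=+2.776e+00  f'(a)=-3.210e+00  a ← 16.951278 − (+2.776e+00/-3.210e+00) = 17.816033
iter 2: u=1.485263  f(a)=+2.266e-01  f'(a)=-2.706e+00  a ← 17.816033 − (+2.266e-01/-2.706e+00) = 17.899770
iter 3: u=1.478315  f(a)=+1.806e-03  f'(a)=-2.663e+00  a ← 17.899770 − (+1.806e-03/-2.663e+00) = 17.900448
iter 4: u=1.478259  f(a)=+1.167e-07  f'(a)=-2.662e+00  a ← 17.900448 − (+1.167e-07/-2.662e+00) = 17.900448
iter 5: u=1.478259  f(a)=+0.000e+00  f'(a)=-2.662e+00  a ← 17.900448 − (+0.000e+00/-2.662e+00) = 17.900448
converged: |Δa| < 1e-12 after 5 iterations
sag = a·(cosh(S/(2a)) − 1) = 17.900448·(cosh(1.478259) − 1) = 23.389969
T_max/T_min = cosh(S/(2a)) = 2.306669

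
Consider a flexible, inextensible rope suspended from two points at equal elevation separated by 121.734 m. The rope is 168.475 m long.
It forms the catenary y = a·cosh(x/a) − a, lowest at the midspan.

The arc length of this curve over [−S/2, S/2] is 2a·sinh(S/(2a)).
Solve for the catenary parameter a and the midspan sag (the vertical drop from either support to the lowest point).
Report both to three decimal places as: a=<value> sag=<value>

seed: a₀ = √(S³/(24(L−S))) = √(121.734³/(24·46.741)) = 40.101740
iter 1: u=1.517814  f(a)=+5.689e+00  f'(a)=-2.914e+00  a ← 40.101740 − (+5.689e+00/-2.914e+00) = 42.053846
iter 2: u=1.447359  f(a)=+4.418e-01  f'(a)=-2.478e+00  a ← 42.053846 − (+4.418e-01/-2.478e+00) = 42.232148
iter 3: u=1.441248  f(a)=+3.160e-03  f'(a)=-2.442e+00  a ← 42.232148 − (+3.160e-03/-2.442e+00) = 42.233442
iter 4: u=1.441204  f(a)=+1.642e-07  f'(a)=-2.442e+00  a ← 42.233442 − (+1.642e-07/-2.442e+00) = 42.233442
iter 5: u=1.441204  f(a)=-2.842e-14  f'(a)=-2.442e+00  a ← 42.233442 − (-2.842e-14/-2.442e+00) = 42.233442
converged: |Δa| < 1e-12 after 5 iterations
sag = a·(cosh(S/(2a)) − 1) = 42.233442·(cosh(1.441204) − 1) = 51.998294
T_max/T_min = cosh(S/(2a)) = 2.231211

a=42.233 sag=51.998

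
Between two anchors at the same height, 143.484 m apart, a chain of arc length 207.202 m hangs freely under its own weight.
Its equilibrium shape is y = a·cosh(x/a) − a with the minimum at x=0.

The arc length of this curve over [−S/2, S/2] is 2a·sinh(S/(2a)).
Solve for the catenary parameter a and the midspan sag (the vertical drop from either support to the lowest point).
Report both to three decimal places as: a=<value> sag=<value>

a=46.623 sag=66.985

seed: a₀ = √(S³/(24(L−S))) = √(143.484³/(24·63.718)) = 43.950976
iter 1: u=1.632319  f(a)=+9.048e+00  f'(a)=-3.749e+00  a ← 43.950976 − (+9.048e+00/-3.749e+00) = 46.364121
iter 2: u=1.547360  f(a)=+7.986e-01  f'(a)=-3.114e+00  a ← 46.364121 − (+7.986e-01/-3.114e+00) = 46.620564
iter 3: u=1.538849  f(a)=+7.552e-03  f'(a)=-3.056e+00  a ← 46.620564 − (+7.552e-03/-3.056e+00) = 46.623035
iter 4: u=1.538767  f(a)=+6.896e-07  f'(a)=-3.055e+00  a ← 46.623035 − (+6.896e-07/-3.055e+00) = 46.623036
iter 5: u=1.538767  f(a)=-2.842e-14  f'(a)=-3.055e+00  a ← 46.623036 − (-2.842e-14/-3.055e+00) = 46.623036
converged: |Δa| < 1e-12 after 5 iterations
sag = a·(cosh(S/(2a)) − 1) = 46.623036·(cosh(1.538767) − 1) = 66.985391
T_max/T_min = cosh(S/(2a)) = 2.436745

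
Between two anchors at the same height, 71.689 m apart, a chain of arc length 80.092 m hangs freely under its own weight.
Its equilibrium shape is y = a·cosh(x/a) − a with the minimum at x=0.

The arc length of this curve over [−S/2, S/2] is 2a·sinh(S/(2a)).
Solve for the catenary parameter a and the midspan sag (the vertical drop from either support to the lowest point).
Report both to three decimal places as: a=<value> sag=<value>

a=43.474 sag=15.633

seed: a₀ = √(S³/(24(L−S))) = √(71.689³/(24·8.403)) = 42.742112
iter 1: u=0.838623  f(a)=+3.005e-01  f'(a)=-4.216e-01  a ← 42.742112 − (+3.005e-01/-4.216e-01) = 43.454914
iter 2: u=0.824866  f(a)=+7.682e-03  f'(a)=-4.002e-01  a ← 43.454914 − (+7.682e-03/-4.002e-01) = 43.474106
iter 3: u=0.824502  f(a)=+5.312e-06  f'(a)=-3.997e-01  a ← 43.474106 − (+5.312e-06/-3.997e-01) = 43.474119
iter 4: u=0.824502  f(a)=+2.544e-12  f'(a)=-3.997e-01  a ← 43.474119 − (+2.544e-12/-3.997e-01) = 43.474119
converged: |Δa| < 1e-12 after 4 iterations
sag = a·(cosh(S/(2a)) − 1) = 43.474119·(cosh(0.824502) − 1) = 15.633251
T_max/T_min = cosh(S/(2a)) = 1.359599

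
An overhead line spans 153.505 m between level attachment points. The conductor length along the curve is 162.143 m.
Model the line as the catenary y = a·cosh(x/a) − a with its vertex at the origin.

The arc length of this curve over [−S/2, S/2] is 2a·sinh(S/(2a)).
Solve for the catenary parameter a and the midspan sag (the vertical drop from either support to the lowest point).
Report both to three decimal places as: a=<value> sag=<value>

a=133.191 sag=22.733

seed: a₀ = √(S³/(24(L−S))) = √(153.505³/(24·8.638)) = 132.090495
iter 1: u=0.581060  f(a)=+1.470e-01  f'(a)=-1.353e-01  a ← 132.090495 − (+1.470e-01/-1.353e-01) = 133.177306
iter 2: u=0.576318  f(a)=+1.834e-03  f'(a)=-1.319e-01  a ← 133.177306 − (+1.834e-03/-1.319e-01) = 133.191210
iter 3: u=0.576258  f(a)=+2.935e-07  f'(a)=-1.319e-01  a ← 133.191210 − (+2.935e-07/-1.319e-01) = 133.191212
iter 4: u=0.576258  f(a)=+2.842e-14  f'(a)=-1.319e-01  a ← 133.191212 − (+2.842e-14/-1.319e-01) = 133.191212
converged: |Δa| < 1e-12 after 4 iterations
sag = a·(cosh(S/(2a)) − 1) = 133.191212·(cosh(0.576258) − 1) = 22.733408
T_max/T_min = cosh(S/(2a)) = 1.170682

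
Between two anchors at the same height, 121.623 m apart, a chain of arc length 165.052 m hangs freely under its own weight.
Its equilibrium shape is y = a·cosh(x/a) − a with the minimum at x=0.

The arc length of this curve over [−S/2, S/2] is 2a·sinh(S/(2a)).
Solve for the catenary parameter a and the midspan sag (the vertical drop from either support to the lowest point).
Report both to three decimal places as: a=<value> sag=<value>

seed: a₀ = √(S³/(24(L−S))) = √(121.623³/(24·43.429)) = 41.545887
iter 1: u=1.463719  f(a)=+4.897e+00  f'(a)=-2.574e+00  a ← 41.545887 − (+4.897e+00/-2.574e+00) = 43.448118
iter 2: u=1.399635  f(a)=+3.564e-01  f'(a)=-2.212e+00  a ← 43.448118 − (+3.564e-01/-2.212e+00) = 43.609239
iter 3: u=1.394464  f(a)=+2.215e-03  f'(a)=-2.185e+00  a ← 43.609239 − (+2.215e-03/-2.185e+00) = 43.610253
iter 4: u=1.394431  f(a)=+8.679e-08  f'(a)=-2.184e+00  a ← 43.610253 − (+8.679e-08/-2.184e+00) = 43.610253
iter 5: u=1.394431  f(a)=-5.684e-14  f'(a)=-2.184e+00  a ← 43.610253 − (-5.684e-14/-2.184e+00) = 43.610253
converged: |Δa| < 1e-12 after 5 iterations
sag = a·(cosh(S/(2a)) − 1) = 43.610253·(cosh(1.394431) − 1) = 49.729957
T_max/T_min = cosh(S/(2a)) = 2.140327

a=43.610 sag=49.730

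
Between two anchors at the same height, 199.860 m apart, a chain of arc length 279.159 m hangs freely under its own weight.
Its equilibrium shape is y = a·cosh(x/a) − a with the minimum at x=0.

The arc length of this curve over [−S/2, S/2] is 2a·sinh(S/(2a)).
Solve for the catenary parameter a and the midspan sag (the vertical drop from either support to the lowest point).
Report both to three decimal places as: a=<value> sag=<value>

a=68.315 sag=87.085

seed: a₀ = √(S³/(24(L−S))) = √(199.860³/(24·79.299)) = 64.766339
iter 1: u=1.542931  f(a)=+9.992e+00  f'(a)=-3.084e+00  a ← 64.766339 − (+9.992e+00/-3.084e+00) = 68.006832
iter 2: u=1.469411  f(a)=+7.989e-01  f'(a)=-2.608e+00  a ← 68.006832 − (+7.989e-01/-2.608e+00) = 68.313095
iter 3: u=1.462823  f(a)=+6.087e-03  f'(a)=-2.569e+00  a ← 68.313095 − (+6.087e-03/-2.569e+00) = 68.315465
iter 4: u=1.462773  f(a)=+3.594e-07  f'(a)=-2.569e+00  a ← 68.315465 − (+3.594e-07/-2.569e+00) = 68.315465
iter 5: u=1.462773  f(a)=+5.684e-14  f'(a)=-2.569e+00  a ← 68.315465 − (+5.684e-14/-2.569e+00) = 68.315465
converged: |Δa| < 1e-12 after 5 iterations
sag = a·(cosh(S/(2a)) − 1) = 68.315465·(cosh(1.462773) − 1) = 87.085435
T_max/T_min = cosh(S/(2a)) = 2.274754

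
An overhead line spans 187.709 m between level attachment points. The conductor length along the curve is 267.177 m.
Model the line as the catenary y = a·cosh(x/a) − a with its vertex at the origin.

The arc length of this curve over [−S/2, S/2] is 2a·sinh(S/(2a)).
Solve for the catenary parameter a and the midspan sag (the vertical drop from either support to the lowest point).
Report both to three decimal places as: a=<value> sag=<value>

seed: a₀ = √(S³/(24(L−S))) = √(187.709³/(24·79.468)) = 58.887875
iter 1: u=1.593783  f(a)=+1.073e+01  f'(a)=-3.450e+00  a ← 58.887875 − (+1.073e+01/-3.450e+00) = 61.996941
iter 2: u=1.513857  f(a)=+9.080e-01  f'(a)=-2.888e+00  a ← 61.996941 − (+9.080e-01/-2.888e+00) = 62.311301
iter 3: u=1.506220  f(a)=+7.836e-03  f'(a)=-2.839e+00  a ← 62.311301 − (+7.836e-03/-2.839e+00) = 62.314061
iter 4: u=1.506153  f(a)=+5.948e-07  f'(a)=-2.838e+00  a ← 62.314061 − (+5.948e-07/-2.838e+00) = 62.314062
iter 5: u=1.506153  f(a)=+0.000e+00  f'(a)=-2.838e+00  a ← 62.314062 − (+0.000e+00/-2.838e+00) = 62.314062
converged: |Δa| < 1e-12 after 5 iterations
sag = a·(cosh(S/(2a)) − 1) = 62.314062·(cosh(1.506153) − 1) = 85.093298
T_max/T_min = cosh(S/(2a)) = 2.365555

a=62.314 sag=85.093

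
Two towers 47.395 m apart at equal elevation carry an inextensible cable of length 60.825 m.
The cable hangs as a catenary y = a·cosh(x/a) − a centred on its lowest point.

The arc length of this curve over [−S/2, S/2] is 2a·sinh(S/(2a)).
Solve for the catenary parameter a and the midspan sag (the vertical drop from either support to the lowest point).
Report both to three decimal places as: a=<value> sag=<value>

a=18.901 sag=16.906

seed: a₀ = √(S³/(24(L−S))) = √(47.395³/(24·13.430)) = 18.174194
iter 1: u=1.303909  f(a)=+1.189e+00  f'(a)=-1.745e+00  a ← 18.174194 − (+1.189e+00/-1.745e+00) = 18.855590
iter 2: u=1.256789  f(a)=+7.014e-02  f'(a)=-1.545e+00  a ← 18.855590 − (+7.014e-02/-1.545e+00) = 18.900999
iter 3: u=1.253770  f(a)=+2.779e-04  f'(a)=-1.532e+00  a ← 18.900999 − (+2.779e-04/-1.532e+00) = 18.901180
iter 4: u=1.253758  f(a)=+4.402e-09  f'(a)=-1.532e+00  a ← 18.901180 − (+4.402e-09/-1.532e+00) = 18.901180
iter 5: u=1.253758  f(a)=-7.105e-15  f'(a)=-1.532e+00  a ← 18.901180 − (-7.105e-15/-1.532e+00) = 18.901180
converged: |Δa| < 1e-12 after 5 iterations
sag = a·(cosh(S/(2a)) − 1) = 18.901180·(cosh(1.253758) − 1) = 16.906288
T_max/T_min = cosh(S/(2a)) = 1.894457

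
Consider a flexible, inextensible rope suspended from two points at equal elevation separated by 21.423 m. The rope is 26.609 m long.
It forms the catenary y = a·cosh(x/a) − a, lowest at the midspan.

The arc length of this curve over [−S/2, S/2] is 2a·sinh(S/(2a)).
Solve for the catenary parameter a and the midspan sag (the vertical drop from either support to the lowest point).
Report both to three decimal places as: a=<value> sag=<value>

seed: a₀ = √(S³/(24(L−S))) = √(21.423³/(24·5.186)) = 8.887888
iter 1: u=1.205180  f(a)=+3.899e-01  f'(a)=-1.346e+00  a ← 8.887888 − (+3.899e-01/-1.346e+00) = 9.177675
iter 2: u=1.167126  f(a)=+1.988e-02  f'(a)=-1.211e+00  a ← 9.177675 − (+1.988e-02/-1.211e+00) = 9.194086
iter 3: u=1.165042  f(a)=+5.784e-05  f'(a)=-1.204e+00  a ← 9.194086 − (+5.784e-05/-1.204e+00) = 9.194134
iter 4: u=1.165036  f(a)=+4.927e-10  f'(a)=-1.204e+00  a ← 9.194134 − (+4.927e-10/-1.204e+00) = 9.194134
iter 5: u=1.165036  f(a)=+3.553e-15  f'(a)=-1.204e+00  a ← 9.194134 − (+3.553e-15/-1.204e+00) = 9.194134
converged: |Δa| < 1e-12 after 5 iterations
sag = a·(cosh(S/(2a)) − 1) = 9.194134·(cosh(1.165036) − 1) = 6.978120
T_max/T_min = cosh(S/(2a)) = 1.758975

a=9.194 sag=6.978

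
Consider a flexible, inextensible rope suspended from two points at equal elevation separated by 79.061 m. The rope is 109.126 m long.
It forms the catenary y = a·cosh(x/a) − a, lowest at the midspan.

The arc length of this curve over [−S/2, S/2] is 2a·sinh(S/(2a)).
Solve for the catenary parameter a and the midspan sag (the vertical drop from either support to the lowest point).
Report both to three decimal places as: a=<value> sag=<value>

a=27.549 sag=33.574

seed: a₀ = √(S³/(24(L−S))) = √(79.061³/(24·30.065)) = 26.170211
iter 1: u=1.510515  f(a)=+3.622e+00  f'(a)=-2.866e+00  a ← 26.170211 − (+3.622e+00/-2.866e+00) = 27.433878
iter 2: u=1.440937  f(a)=+2.789e-01  f'(a)=-2.441e+00  a ← 27.433878 − (+2.789e-01/-2.441e+00) = 27.548148
iter 3: u=1.434960  f(a)=+1.958e-03  f'(a)=-2.406e+00  a ← 27.548148 − (+1.958e-03/-2.406e+00) = 27.548961
iter 4: u=1.434918  f(a)=+9.801e-08  f'(a)=-2.406e+00  a ← 27.548961 − (+9.801e-08/-2.406e+00) = 27.548961
iter 5: u=1.434918  f(a)=+0.000e+00  f'(a)=-2.406e+00  a ← 27.548961 − (+0.000e+00/-2.406e+00) = 27.548961
converged: |Δa| < 1e-12 after 5 iterations
sag = a·(cosh(S/(2a)) − 1) = 27.548961·(cosh(1.434918) − 1) = 33.574408
T_max/T_min = cosh(S/(2a)) = 2.218718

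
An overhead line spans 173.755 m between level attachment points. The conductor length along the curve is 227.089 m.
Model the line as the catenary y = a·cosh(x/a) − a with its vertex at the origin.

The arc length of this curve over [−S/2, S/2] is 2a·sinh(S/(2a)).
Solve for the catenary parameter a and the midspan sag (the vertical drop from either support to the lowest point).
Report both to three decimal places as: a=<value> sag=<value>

seed: a₀ = √(S³/(24(L−S))) = √(173.755³/(24·53.334)) = 64.017435
iter 1: u=1.357091  f(a)=+5.132e+00  f'(a)=-1.994e+00  a ← 64.017435 − (+5.132e+00/-1.994e+00) = 66.591275
iter 2: u=1.304638  f(a)=+3.257e-01  f'(a)=-1.748e+00  a ← 66.591275 − (+3.257e-01/-1.748e+00) = 66.777608
iter 3: u=1.300997  f(a)=+1.509e-03  f'(a)=-1.732e+00  a ← 66.777608 − (+1.509e-03/-1.732e+00) = 66.778480
iter 4: u=1.300981  f(a)=+3.271e-08  f'(a)=-1.732e+00  a ← 66.778480 − (+3.271e-08/-1.732e+00) = 66.778480
iter 5: u=1.300981  f(a)=+0.000e+00  f'(a)=-1.732e+00  a ← 66.778480 − (+0.000e+00/-1.732e+00) = 66.778480
converged: |Δa| < 1e-12 after 5 iterations
sag = a·(cosh(S/(2a)) − 1) = 66.778480·(cosh(1.300981) − 1) = 64.947443
T_max/T_min = cosh(S/(2a)) = 1.972580

a=66.778 sag=64.947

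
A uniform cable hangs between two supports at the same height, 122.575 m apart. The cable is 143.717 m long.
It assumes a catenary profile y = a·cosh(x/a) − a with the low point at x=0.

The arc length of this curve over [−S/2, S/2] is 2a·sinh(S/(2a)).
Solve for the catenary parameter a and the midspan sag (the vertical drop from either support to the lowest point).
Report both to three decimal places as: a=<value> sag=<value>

a=61.746 sag=32.997

seed: a₀ = √(S³/(24(L−S))) = √(122.575³/(24·21.142)) = 60.245442
iter 1: u=1.017297  f(a)=+1.121e+00  f'(a)=-7.772e-01  a ← 60.245442 − (+1.121e+00/-7.772e-01) = 61.688164
iter 2: u=0.993505  f(a)=+4.154e-02  f'(a)=-7.206e-01  a ← 61.688164 − (+4.154e-02/-7.206e-01) = 61.745815
iter 3: u=0.992577  f(a)=+6.188e-05  f'(a)=-7.185e-01  a ← 61.745815 − (+6.188e-05/-7.185e-01) = 61.745901
iter 4: u=0.992576  f(a)=+1.377e-10  f'(a)=-7.185e-01  a ← 61.745901 − (+1.377e-10/-7.185e-01) = 61.745901
iter 5: u=0.992576  f(a)=+2.842e-14  f'(a)=-7.185e-01  a ← 61.745901 − (+2.842e-14/-7.185e-01) = 61.745901
converged: |Δa| < 1e-12 after 5 iterations
sag = a·(cosh(S/(2a)) − 1) = 61.745901·(cosh(0.992576) − 1) = 32.996910
T_max/T_min = cosh(S/(2a)) = 1.534398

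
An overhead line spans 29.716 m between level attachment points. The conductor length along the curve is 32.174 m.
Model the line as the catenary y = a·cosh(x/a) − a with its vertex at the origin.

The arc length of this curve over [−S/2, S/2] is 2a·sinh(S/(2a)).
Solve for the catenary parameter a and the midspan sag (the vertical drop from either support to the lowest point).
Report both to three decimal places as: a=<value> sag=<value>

seed: a₀ = √(S³/(24(L−S))) = √(29.716³/(24·2.458)) = 21.090601
iter 1: u=0.704484  f(a)=+6.172e-02  f'(a)=-2.449e-01  a ← 21.090601 − (+6.172e-02/-2.449e-01) = 21.342662
iter 2: u=0.696164  f(a)=+1.124e-03  f'(a)=-2.360e-01  a ← 21.342662 − (+1.124e-03/-2.360e-01) = 21.347424
iter 3: u=0.696009  f(a)=+3.880e-07  f'(a)=-2.359e-01  a ← 21.347424 − (+3.880e-07/-2.359e-01) = 21.347426
iter 4: u=0.696009  f(a)=+4.263e-14  f'(a)=-2.359e-01  a ← 21.347426 − (+4.263e-14/-2.359e-01) = 21.347426
converged: |Δa| < 1e-12 after 4 iterations
sag = a·(cosh(S/(2a)) − 1) = 21.347426·(cosh(0.696009) − 1) = 5.382785
T_max/T_min = cosh(S/(2a)) = 1.252151

a=21.347 sag=5.383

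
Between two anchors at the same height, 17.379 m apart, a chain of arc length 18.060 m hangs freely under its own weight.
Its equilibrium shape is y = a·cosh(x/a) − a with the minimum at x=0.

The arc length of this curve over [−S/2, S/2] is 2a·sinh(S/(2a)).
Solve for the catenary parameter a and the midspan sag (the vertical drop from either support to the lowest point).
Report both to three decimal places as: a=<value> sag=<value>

seed: a₀ = √(S³/(24(L−S))) = √(17.379³/(24·0.681)) = 17.920825
iter 1: u=0.484883  f(a)=+8.051e-03  f'(a)=-7.780e-02  a ← 17.920825 − (+8.051e-03/-7.780e-02) = 18.024298
iter 2: u=0.482099  f(a)=+7.026e-05  f'(a)=-7.645e-02  a ← 18.024298 − (+7.026e-05/-7.645e-02) = 18.025217
iter 3: u=0.482075  f(a)=+5.456e-09  f'(a)=-7.644e-02  a ← 18.025217 − (+5.456e-09/-7.644e-02) = 18.025217
iter 4: u=0.482075  f(a)=+3.553e-15  f'(a)=-7.644e-02  a ← 18.025217 − (+3.553e-15/-7.644e-02) = 18.025217
converged: |Δa| < 1e-12 after 4 iterations
sag = a·(cosh(S/(2a)) − 1) = 18.025217·(cosh(0.482075) − 1) = 2.135372
T_max/T_min = cosh(S/(2a)) = 1.118466

a=18.025 sag=2.135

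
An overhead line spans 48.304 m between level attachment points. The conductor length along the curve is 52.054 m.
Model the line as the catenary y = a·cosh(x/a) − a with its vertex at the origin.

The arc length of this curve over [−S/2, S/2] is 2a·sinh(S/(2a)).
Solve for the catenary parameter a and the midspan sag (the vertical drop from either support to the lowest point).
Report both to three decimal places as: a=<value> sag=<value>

a=35.793 sag=8.462

seed: a₀ = √(S³/(24(L−S))) = √(48.304³/(24·3.750)) = 35.387786
iter 1: u=0.682495  f(a)=+8.831e-02  f'(a)=-2.220e-01  a ← 35.387786 − (+8.831e-02/-2.220e-01) = 35.785634
iter 2: u=0.674908  f(a)=+1.511e-03  f'(a)=-2.144e-01  a ← 35.785634 − (+1.511e-03/-2.144e-01) = 35.792682
iter 3: u=0.674775  f(a)=+4.598e-07  f'(a)=-2.143e-01  a ← 35.792682 − (+4.598e-07/-2.143e-01) = 35.792684
iter 4: u=0.674775  f(a)=+4.263e-14  f'(a)=-2.143e-01  a ← 35.792684 − (+4.263e-14/-2.143e-01) = 35.792684
converged: |Δa| < 1e-12 after 4 iterations
sag = a·(cosh(S/(2a)) − 1) = 35.792684·(cosh(0.674775) − 1) = 8.462496
T_max/T_min = cosh(S/(2a)) = 1.236431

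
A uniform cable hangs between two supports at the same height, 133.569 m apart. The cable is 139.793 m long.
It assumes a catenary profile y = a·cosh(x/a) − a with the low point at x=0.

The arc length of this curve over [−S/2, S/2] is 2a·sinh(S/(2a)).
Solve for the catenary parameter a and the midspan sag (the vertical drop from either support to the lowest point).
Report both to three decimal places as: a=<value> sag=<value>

seed: a₀ = √(S³/(24(L−S))) = √(133.569³/(24·6.224)) = 126.304289
iter 1: u=0.528759  f(a)=+8.759e-02  f'(a)=-1.013e-01  a ← 126.304289 − (+8.759e-02/-1.013e-01) = 127.168603
iter 2: u=0.525165  f(a)=+9.072e-04  f'(a)=-9.925e-02  a ← 127.168603 − (+9.072e-04/-9.925e-02) = 127.177744
iter 3: u=0.525127  f(a)=+9.959e-08  f'(a)=-9.923e-02  a ← 127.177744 − (+9.959e-08/-9.923e-02) = 127.177745
iter 4: u=0.525127  f(a)=+0.000e+00  f'(a)=-9.923e-02  a ← 127.177745 − (+0.000e+00/-9.923e-02) = 127.177745
converged: |Δa| < 1e-12 after 4 iterations
sag = a·(cosh(S/(2a)) − 1) = 127.177745·(cosh(0.525127) − 1) = 17.941859
T_max/T_min = cosh(S/(2a)) = 1.141077

a=127.178 sag=17.942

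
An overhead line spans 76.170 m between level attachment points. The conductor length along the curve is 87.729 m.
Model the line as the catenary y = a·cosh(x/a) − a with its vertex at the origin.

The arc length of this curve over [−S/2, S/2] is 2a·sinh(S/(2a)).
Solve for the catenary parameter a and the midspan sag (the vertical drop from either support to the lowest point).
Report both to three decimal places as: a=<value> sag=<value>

a=40.791 sag=19.109

seed: a₀ = √(S³/(24(L−S))) = √(76.170³/(24·11.559)) = 39.912615
iter 1: u=0.954210  f(a)=+5.378e-01  f'(a)=-6.337e-01  a ← 39.912615 − (+5.378e-01/-6.337e-01) = 40.761262
iter 2: u=0.934343  f(a)=+1.763e-02  f'(a)=-5.928e-01  a ← 40.761262 − (+1.763e-02/-5.928e-01) = 40.791006
iter 3: u=0.933662  f(a)=+2.037e-05  f'(a)=-5.914e-01  a ← 40.791006 − (+2.037e-05/-5.914e-01) = 40.791040
iter 4: u=0.933661  f(a)=+2.727e-11  f'(a)=-5.914e-01  a ← 40.791040 − (+2.727e-11/-5.914e-01) = 40.791040
iter 5: u=0.933661  f(a)=+1.421e-14  f'(a)=-5.914e-01  a ← 40.791040 − (+1.421e-14/-5.914e-01) = 40.791040
converged: |Δa| < 1e-12 after 5 iterations
sag = a·(cosh(S/(2a)) − 1) = 40.791040·(cosh(0.933661) − 1) = 19.108904
T_max/T_min = cosh(S/(2a)) = 1.468458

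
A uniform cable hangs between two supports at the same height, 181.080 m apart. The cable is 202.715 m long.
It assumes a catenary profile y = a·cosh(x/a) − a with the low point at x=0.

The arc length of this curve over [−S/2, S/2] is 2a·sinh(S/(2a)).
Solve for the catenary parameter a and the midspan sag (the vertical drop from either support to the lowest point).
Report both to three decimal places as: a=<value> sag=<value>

seed: a₀ = √(S³/(24(L−S))) = √(181.080³/(24·21.635)) = 106.935439
iter 1: u=0.846679  f(a)=+7.888e-01  f'(a)=-4.344e-01  a ← 106.935439 − (+7.888e-01/-4.344e-01) = 108.751380
iter 2: u=0.832541  f(a)=+2.054e-02  f'(a)=-4.120e-01  a ← 108.751380 − (+2.054e-02/-4.120e-01) = 108.801236
iter 3: u=0.832160  f(a)=+1.476e-05  f'(a)=-4.114e-01  a ← 108.801236 − (+1.476e-05/-4.114e-01) = 108.801272
iter 4: u=0.832159  f(a)=+7.589e-12  f'(a)=-4.114e-01  a ← 108.801272 − (+7.589e-12/-4.114e-01) = 108.801272
converged: |Δa| < 1e-12 after 4 iterations
sag = a·(cosh(S/(2a)) − 1) = 108.801272·(cosh(0.832159) − 1) = 39.896608
T_max/T_min = cosh(S/(2a)) = 1.366692

a=108.801 sag=39.897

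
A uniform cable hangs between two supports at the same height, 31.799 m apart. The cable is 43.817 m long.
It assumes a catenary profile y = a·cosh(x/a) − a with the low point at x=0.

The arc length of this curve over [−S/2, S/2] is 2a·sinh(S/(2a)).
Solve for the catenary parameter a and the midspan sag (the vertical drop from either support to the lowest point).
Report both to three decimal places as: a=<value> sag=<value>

seed: a₀ = √(S³/(24(L−S))) = √(31.799³/(24·12.018)) = 10.558409
iter 1: u=1.505861  f(a)=+1.439e+00  f'(a)=-2.836e+00  a ← 10.558409 − (+1.439e+00/-2.836e+00) = 11.065599
iter 2: u=1.436840  f(a)=+1.102e-01  f'(a)=-2.417e+00  a ← 11.065599 − (+1.102e-01/-2.417e+00) = 11.111169
iter 3: u=1.430948  f(a)=+7.642e-04  f'(a)=-2.384e+00  a ← 11.111169 − (+7.642e-04/-2.384e+00) = 11.111490
iter 4: u=1.430906  f(a)=+3.734e-08  f'(a)=-2.383e+00  a ← 11.111490 − (+3.734e-08/-2.383e+00) = 11.111490
iter 5: u=1.430906  f(a)=+7.105e-15  f'(a)=-2.383e+00  a ← 11.111490 − (+7.105e-15/-2.383e+00) = 11.111490
converged: |Δa| < 1e-12 after 5 iterations
sag = a·(cosh(S/(2a)) − 1) = 11.111490·(cosh(1.430906) − 1) = 13.453680
T_max/T_min = cosh(S/(2a)) = 2.210790

a=11.111 sag=13.454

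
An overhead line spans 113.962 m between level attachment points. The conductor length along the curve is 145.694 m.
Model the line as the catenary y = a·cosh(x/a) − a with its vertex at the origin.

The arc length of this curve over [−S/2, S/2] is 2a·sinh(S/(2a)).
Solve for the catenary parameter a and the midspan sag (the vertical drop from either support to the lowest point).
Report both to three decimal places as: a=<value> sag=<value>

seed: a₀ = √(S³/(24(L−S))) = √(113.962³/(24·31.732)) = 44.084483
iter 1: u=1.292541  f(a)=+2.759e+00  f'(a)=-1.695e+00  a ← 44.084483 − (+2.759e+00/-1.695e+00) = 45.712058
iter 2: u=1.246520  f(a)=+1.601e-01  f'(a)=-1.503e+00  a ← 45.712058 − (+1.601e-01/-1.503e+00) = 45.818574
iter 3: u=1.243622  f(a)=+6.131e-04  f'(a)=-1.492e+00  a ← 45.818574 − (+6.131e-04/-1.492e+00) = 45.818985
iter 4: u=1.243611  f(a)=+9.065e-09  f'(a)=-1.492e+00  a ← 45.818985 − (+9.065e-09/-1.492e+00) = 45.818985
iter 5: u=1.243611  f(a)=+0.000e+00  f'(a)=-1.492e+00  a ← 45.818985 − (+0.000e+00/-1.492e+00) = 45.818985
converged: |Δa| < 1e-12 after 5 iterations
sag = a·(cosh(S/(2a)) − 1) = 45.818985·(cosh(1.243611) − 1) = 40.239511
T_max/T_min = cosh(S/(2a)) = 1.878228

a=45.819 sag=40.240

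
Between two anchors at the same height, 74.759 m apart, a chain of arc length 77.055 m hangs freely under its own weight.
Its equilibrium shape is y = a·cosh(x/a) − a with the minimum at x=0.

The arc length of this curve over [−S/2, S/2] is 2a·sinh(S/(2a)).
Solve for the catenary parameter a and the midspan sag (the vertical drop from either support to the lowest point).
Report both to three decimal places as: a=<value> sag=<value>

seed: a₀ = √(S³/(24(L−S))) = √(74.759³/(24·2.296)) = 87.077041
iter 1: u=0.429269  f(a)=+2.125e-02  f'(a)=-5.371e-02  a ← 87.077041 − (+2.125e-02/-5.371e-02) = 87.472615
iter 2: u=0.427328  f(a)=+1.457e-04  f'(a)=-5.298e-02  a ← 87.472615 − (+1.457e-04/-5.298e-02) = 87.475364
iter 3: u=0.427315  f(a)=+6.950e-09  f'(a)=-5.297e-02  a ← 87.475364 − (+6.950e-09/-5.297e-02) = 87.475364
iter 4: u=0.427315  f(a)=+0.000e+00  f'(a)=-5.297e-02  a ← 87.475364 − (+0.000e+00/-5.297e-02) = 87.475364
converged: |Δa| < 1e-12 after 4 iterations
sag = a·(cosh(S/(2a)) − 1) = 87.475364·(cosh(0.427315) − 1) = 8.108670
T_max/T_min = cosh(S/(2a)) = 1.092697

a=87.475 sag=8.109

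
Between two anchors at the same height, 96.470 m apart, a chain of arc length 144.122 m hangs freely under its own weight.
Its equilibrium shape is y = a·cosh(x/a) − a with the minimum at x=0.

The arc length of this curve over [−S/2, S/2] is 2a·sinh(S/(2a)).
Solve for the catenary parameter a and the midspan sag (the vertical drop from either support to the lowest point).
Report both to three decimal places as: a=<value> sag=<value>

a=29.896 sag=48.120

seed: a₀ = √(S³/(24(L−S))) = √(96.470³/(24·47.652)) = 28.018329
iter 1: u=1.721552  f(a)=+7.581e+00  f'(a)=-4.522e+00  a ← 28.018329 − (+7.581e+00/-4.522e+00) = 29.694614
iter 2: u=1.624369  f(a)=+7.336e-01  f'(a)=-3.686e+00  a ← 29.694614 − (+7.336e-01/-3.686e+00) = 29.893644
iter 3: u=1.613554  f(a)=+8.495e-03  f'(a)=-3.601e+00  a ← 29.893644 − (+8.495e-03/-3.601e+00) = 29.896003
iter 4: u=1.613426  f(a)=+1.168e-06  f'(a)=-3.600e+00  a ← 29.896003 − (+1.168e-06/-3.600e+00) = 29.896004
iter 5: u=1.613426  f(a)=+5.684e-14  f'(a)=-3.600e+00  a ← 29.896004 − (+5.684e-14/-3.600e+00) = 29.896004
converged: |Δa| < 1e-12 after 5 iterations
sag = a·(cosh(S/(2a)) − 1) = 29.896004·(cosh(1.613426) − 1) = 48.120397
T_max/T_min = cosh(S/(2a)) = 2.609593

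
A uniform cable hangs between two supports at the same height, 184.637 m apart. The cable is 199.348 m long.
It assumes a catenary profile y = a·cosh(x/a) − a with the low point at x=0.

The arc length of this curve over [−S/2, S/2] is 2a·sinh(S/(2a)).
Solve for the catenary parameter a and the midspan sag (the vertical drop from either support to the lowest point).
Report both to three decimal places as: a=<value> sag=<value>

seed: a₀ = √(S³/(24(L−S))) = √(184.637³/(24·14.711)) = 133.521556
iter 1: u=0.691413  f(a)=+3.557e-01  f'(a)=-2.311e-01  a ← 133.521556 − (+3.557e-01/-2.311e-01) = 135.060746
iter 2: u=0.683533  f(a)=+6.244e-03  f'(a)=-2.230e-01  a ← 135.060746 − (+6.244e-03/-2.230e-01) = 135.088741
iter 3: u=0.683392  f(a)=+2.000e-06  f'(a)=-2.229e-01  a ← 135.088741 − (+2.000e-06/-2.229e-01) = 135.088750
iter 4: u=0.683391  f(a)=+1.990e-13  f'(a)=-2.229e-01  a ← 135.088750 − (+1.990e-13/-2.229e-01) = 135.088750
converged: |Δa| < 1e-12 after 4 iterations
sag = a·(cosh(S/(2a)) − 1) = 135.088750·(cosh(0.683391) − 1) = 32.791793
T_max/T_min = cosh(S/(2a)) = 1.242743

a=135.089 sag=32.792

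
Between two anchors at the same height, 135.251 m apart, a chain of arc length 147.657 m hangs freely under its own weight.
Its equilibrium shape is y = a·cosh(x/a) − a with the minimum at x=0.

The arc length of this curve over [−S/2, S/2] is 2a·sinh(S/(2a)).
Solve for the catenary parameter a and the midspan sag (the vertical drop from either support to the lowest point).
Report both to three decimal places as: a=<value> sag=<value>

a=92.385 sag=25.876

seed: a₀ = √(S³/(24(L−S))) = √(135.251³/(24·12.406)) = 91.156831
iter 1: u=0.741859  f(a)=+3.459e-01  f'(a)=-2.875e-01  a ← 91.156831 − (+3.459e-01/-2.875e-01) = 92.360070
iter 2: u=0.732194  f(a)=+6.968e-03  f'(a)=-2.760e-01  a ← 92.360070 − (+6.968e-03/-2.760e-01) = 92.385317
iter 3: u=0.731994  f(a)=+2.956e-06  f'(a)=-2.758e-01  a ← 92.385317 − (+2.956e-06/-2.758e-01) = 92.385327
iter 4: u=0.731994  f(a)=+5.684e-13  f'(a)=-2.758e-01  a ← 92.385327 − (+5.684e-13/-2.758e-01) = 92.385327
converged: |Δa| < 1e-12 after 4 iterations
sag = a·(cosh(S/(2a)) − 1) = 92.385327·(cosh(0.731994) − 1) = 25.875808
T_max/T_min = cosh(S/(2a)) = 1.280086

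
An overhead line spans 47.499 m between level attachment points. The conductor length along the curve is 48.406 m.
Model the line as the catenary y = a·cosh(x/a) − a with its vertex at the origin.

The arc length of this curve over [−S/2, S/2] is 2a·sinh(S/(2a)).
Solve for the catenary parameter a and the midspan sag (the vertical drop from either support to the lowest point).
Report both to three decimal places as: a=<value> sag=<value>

a=70.365 sag=4.046

seed: a₀ = √(S³/(24(L−S))) = √(47.499³/(24·0.907)) = 70.164500
iter 1: u=0.338483  f(a)=+5.210e-03  f'(a)=-2.615e-02  a ← 70.164500 − (+5.210e-03/-2.615e-02) = 70.363727
iter 2: u=0.337525  f(a)=+2.227e-05  f'(a)=-2.593e-02  a ← 70.363727 − (+2.227e-05/-2.593e-02) = 70.364586
iter 3: u=0.337521  f(a)=+4.110e-10  f'(a)=-2.593e-02  a ← 70.364586 − (+4.110e-10/-2.593e-02) = 70.364586
iter 4: u=0.337521  f(a)=-7.105e-15  f'(a)=-2.593e-02  a ← 70.364586 − (-7.105e-15/-2.593e-02) = 70.364586
converged: |Δa| < 1e-12 after 4 iterations
sag = a·(cosh(S/(2a)) − 1) = 70.364586·(cosh(0.337521) − 1) = 4.046167
T_max/T_min = cosh(S/(2a)) = 1.057503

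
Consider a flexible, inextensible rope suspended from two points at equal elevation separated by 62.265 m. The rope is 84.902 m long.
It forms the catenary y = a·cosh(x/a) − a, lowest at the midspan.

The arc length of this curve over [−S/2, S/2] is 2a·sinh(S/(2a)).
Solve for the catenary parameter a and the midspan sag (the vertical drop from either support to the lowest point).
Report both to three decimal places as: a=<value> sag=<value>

a=22.144 sag=25.735

seed: a₀ = √(S³/(24(L−S))) = √(62.265³/(24·22.637)) = 21.079045
iter 1: u=1.476941  f(a)=+2.601e+00  f'(a)=-2.654e+00  a ← 21.079045 − (+2.601e+00/-2.654e+00) = 22.059007
iter 2: u=1.411328  f(a)=+1.924e-01  f'(a)=-2.275e+00  a ← 22.059007 − (+1.924e-01/-2.275e+00) = 22.143576
iter 3: u=1.405938  f(a)=+1.238e-03  f'(a)=-2.246e+00  a ← 22.143576 − (+1.238e-03/-2.246e+00) = 22.144128
iter 4: u=1.405903  f(a)=+5.203e-08  f'(a)=-2.246e+00  a ← 22.144128 − (+5.203e-08/-2.246e+00) = 22.144128
iter 5: u=1.405903  f(a)=+0.000e+00  f'(a)=-2.246e+00  a ← 22.144128 − (+0.000e+00/-2.246e+00) = 22.144128
converged: |Δa| < 1e-12 after 5 iterations
sag = a·(cosh(S/(2a)) − 1) = 22.144128·(cosh(1.405903) − 1) = 25.735406
T_max/T_min = cosh(S/(2a)) = 2.162177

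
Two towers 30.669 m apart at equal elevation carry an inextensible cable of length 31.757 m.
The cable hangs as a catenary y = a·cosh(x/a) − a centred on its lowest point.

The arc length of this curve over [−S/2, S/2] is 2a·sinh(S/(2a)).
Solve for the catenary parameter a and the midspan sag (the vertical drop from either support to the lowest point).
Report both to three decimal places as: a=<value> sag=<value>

a=33.413 sag=3.581

seed: a₀ = √(S³/(24(L−S))) = √(30.669³/(24·1.088)) = 33.237577
iter 1: u=0.461360  f(a)=+1.164e-02  f'(a)=-6.687e-02  a ← 33.237577 − (+1.164e-02/-6.687e-02) = 33.411611
iter 2: u=0.458957  f(a)=+9.204e-05  f'(a)=-6.582e-02  a ← 33.411611 − (+9.204e-05/-6.582e-02) = 33.413010
iter 3: u=0.458938  f(a)=+5.859e-09  f'(a)=-6.581e-02  a ← 33.413010 − (+5.859e-09/-6.581e-02) = 33.413010
iter 4: u=0.458938  f(a)=-3.553e-15  f'(a)=-6.581e-02  a ← 33.413010 − (-3.553e-15/-6.581e-02) = 33.413010
converged: |Δa| < 1e-12 after 4 iterations
sag = a·(cosh(S/(2a)) − 1) = 33.413010·(cosh(0.458938) − 1) = 3.580990
T_max/T_min = cosh(S/(2a)) = 1.107174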